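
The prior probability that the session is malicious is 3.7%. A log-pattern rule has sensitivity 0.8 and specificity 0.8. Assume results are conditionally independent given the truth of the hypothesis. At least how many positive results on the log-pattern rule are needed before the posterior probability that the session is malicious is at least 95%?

5

Prior odds: 0.037 ÷ 0.963 = 37/963.
False-positive rate = 1 − 0.8 = 0.2; likelihood ratio of a positive = 0.8/0.2 = 4.
Target posterior odds = 0.95/0.05 = 19.
Need (37/963) × 4ⁿ ≥ 19, i.e. 4ⁿ ≥ 18297/37.
4⁴ = 256 falls short of 18297/37 but 4⁵ = 1024 reaches it, so n = 5.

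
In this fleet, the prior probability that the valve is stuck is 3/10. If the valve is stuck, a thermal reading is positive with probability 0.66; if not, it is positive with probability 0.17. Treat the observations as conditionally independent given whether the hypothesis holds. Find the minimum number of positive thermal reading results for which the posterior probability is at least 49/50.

4

Prior odds: 0.3 ÷ 0.7 = 3/7.
Likelihood ratio of a positive = 0.66/0.17 = 66/17.
Target posterior odds = 0.98/0.02 = 49.
Need (3/7) × (66/17)ⁿ ≥ 49, i.e. (66/17)ⁿ ≥ 343/3.
(66/17)³ = 287496/4913 falls short of 343/3 but (66/17)⁴ = 18974736/83521 reaches it, so n = 4.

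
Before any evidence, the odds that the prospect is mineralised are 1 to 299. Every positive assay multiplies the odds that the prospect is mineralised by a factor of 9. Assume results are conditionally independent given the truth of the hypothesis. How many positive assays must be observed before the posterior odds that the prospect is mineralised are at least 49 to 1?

Prior odds = 1/299.
Likelihood ratio per positive assay = 9.
Target odds = 49.
Require 9ⁿ ≥ 49 ÷ (1/299) = 14651.
9⁴ = 6561 falls short of 14651 but 9⁵ = 59049 reaches it, so n = 5.

5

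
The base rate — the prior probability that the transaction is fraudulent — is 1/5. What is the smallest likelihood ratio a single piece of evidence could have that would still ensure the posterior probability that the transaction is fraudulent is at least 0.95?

76

Prior odds = 0.2/0.8 = 0.25.
Target odds = 0.95/0.05 = 19.
Required Bayes factor = 19 ÷ 0.25 = 76.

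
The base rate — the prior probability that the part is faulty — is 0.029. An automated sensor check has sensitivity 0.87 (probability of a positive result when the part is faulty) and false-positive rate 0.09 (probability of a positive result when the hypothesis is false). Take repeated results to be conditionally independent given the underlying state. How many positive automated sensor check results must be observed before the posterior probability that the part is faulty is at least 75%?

Prior odds = 0.029/0.971 = 29/971.
Likelihood ratio of a positive result = 0.87/0.09 = 29/3.
Target posterior odds = 0.75/0.25 = 3.
Require (29/3)ⁿ ≥ 3 ÷ (29/971) = 2913/29.
(29/3)² = 841/9 falls short of 2913/29 but (29/3)³ = 24389/27 reaches it, so n = 3.

3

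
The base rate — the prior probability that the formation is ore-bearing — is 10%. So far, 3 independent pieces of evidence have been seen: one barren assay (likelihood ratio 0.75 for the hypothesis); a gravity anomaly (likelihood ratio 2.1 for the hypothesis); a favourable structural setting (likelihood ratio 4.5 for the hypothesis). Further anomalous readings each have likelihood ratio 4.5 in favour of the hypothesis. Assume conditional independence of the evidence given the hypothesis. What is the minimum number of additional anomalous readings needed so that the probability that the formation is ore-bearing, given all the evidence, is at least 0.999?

5

Prior odds = 0.1/0.9 = 1/9.
Combined Bayes factor of the evidence already in hand = 0.75 × 2.1 × 4.5 = 7.0875.
Odds after that evidence = (1/9) × 7.0875 = 0.7875.
Target odds = 0.999/0.001 = 999.
Need 4.5ⁿ ≥ 999 ÷ 0.7875 = 8880/7.
4.5⁴ = 410.0625 falls short of 8880/7 but 4.5⁵ = 1845.28125 reaches it, so n = 5.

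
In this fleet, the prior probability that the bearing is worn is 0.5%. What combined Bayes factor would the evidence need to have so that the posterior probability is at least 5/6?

Prior odds = 0.005/0.995 = 1/199.
Target odds = (5/6)/(1/6) = 5.
Required Bayes factor = 5 ÷ (1/199) = 995.

995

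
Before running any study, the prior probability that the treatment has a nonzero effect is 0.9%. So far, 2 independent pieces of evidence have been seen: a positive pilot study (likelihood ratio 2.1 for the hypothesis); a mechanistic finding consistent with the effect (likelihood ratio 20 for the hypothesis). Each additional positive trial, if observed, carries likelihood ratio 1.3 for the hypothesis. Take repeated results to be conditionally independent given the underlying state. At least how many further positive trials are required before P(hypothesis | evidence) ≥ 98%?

19

Prior odds = 0.009/0.991 = 9/991.
Combined Bayes factor of the evidence already in hand = 2.1 × 20 = 42.
Odds after that evidence = (9/991) × 42 = 378/991.
Target odds = 0.98/0.02 = 49.
Need 1.3ⁿ ≥ 49 ÷ (378/991) = 6937/54.
1.3¹⁸ ≈112.455 falls short of 6937/54 but 1.3¹⁹ ≈146.192 reaches it, so n = 19.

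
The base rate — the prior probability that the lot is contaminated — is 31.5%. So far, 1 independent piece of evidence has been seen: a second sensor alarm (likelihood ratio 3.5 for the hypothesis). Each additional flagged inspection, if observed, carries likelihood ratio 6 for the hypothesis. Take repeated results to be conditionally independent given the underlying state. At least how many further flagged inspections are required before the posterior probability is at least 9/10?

1

Prior odds = 0.315/0.685 = 63/137.
Bayes factor of the evidence already in hand = 3.5.
Odds after that evidence = (63/137) × 3.5 = 441/274.
Target odds = 0.9/0.1 = 9.
Need 6ⁿ ≥ 9 ÷ (441/274) = 274/49.
6¹ = 6, which meets the required 274/49; so n = 1.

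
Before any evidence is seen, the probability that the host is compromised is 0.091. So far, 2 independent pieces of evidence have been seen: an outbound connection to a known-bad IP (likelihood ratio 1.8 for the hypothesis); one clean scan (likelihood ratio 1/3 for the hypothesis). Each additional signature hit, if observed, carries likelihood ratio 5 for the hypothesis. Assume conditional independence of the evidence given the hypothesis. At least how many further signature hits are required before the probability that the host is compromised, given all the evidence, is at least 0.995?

Prior odds = 0.091/0.909 = 91/909.
Combined Bayes factor of the evidence already in hand = 1.8 × (1/3) = 0.6.
Odds after that evidence = (91/909) × 0.6 = 91/1515.
Target odds = 0.995/0.005 = 199.
Need 5ⁿ ≥ 199 ÷ (91/1515) = 301485/91.
5⁵ = 3125 falls short of 301485/91 but 5⁶ = 15625 reaches it, so n = 6.

6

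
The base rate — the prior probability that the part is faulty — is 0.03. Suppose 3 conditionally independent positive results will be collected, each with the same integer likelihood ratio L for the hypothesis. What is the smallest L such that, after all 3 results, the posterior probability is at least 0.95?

Prior odds = 0.03/0.97 = 3/97.
Target odds = 0.95/0.05 = 19.
Need L³ ≥ 19 ÷ (3/97) = 1843/3.
8³ = 512 < 1843/3 ≤ 729 = 9³, so L = 9.

9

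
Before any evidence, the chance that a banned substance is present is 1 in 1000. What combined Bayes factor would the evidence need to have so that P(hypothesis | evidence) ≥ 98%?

48951

Prior odds = 0.001/0.999 = 1/999.
Target odds = 0.98/0.02 = 49.
Required Bayes factor = 49 ÷ (1/999) = 48951.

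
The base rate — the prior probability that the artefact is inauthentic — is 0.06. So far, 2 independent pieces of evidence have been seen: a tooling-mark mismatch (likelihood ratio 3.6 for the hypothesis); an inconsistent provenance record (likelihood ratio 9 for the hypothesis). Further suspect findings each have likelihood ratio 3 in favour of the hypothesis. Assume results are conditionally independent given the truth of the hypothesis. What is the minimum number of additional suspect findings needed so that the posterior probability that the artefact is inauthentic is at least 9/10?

2

Prior odds = 0.06/0.94 = 3/47.
Combined Bayes factor of the evidence already in hand = 3.6 × 9 = 32.4.
Odds after that evidence = (3/47) × 32.4 = 486/235.
Target odds = 0.9/0.1 = 9.
Need 3ⁿ ≥ 9 ÷ (486/235) = 235/54.
3¹ = 3 falls short of 235/54 but 3² = 9 reaches it, so n = 2.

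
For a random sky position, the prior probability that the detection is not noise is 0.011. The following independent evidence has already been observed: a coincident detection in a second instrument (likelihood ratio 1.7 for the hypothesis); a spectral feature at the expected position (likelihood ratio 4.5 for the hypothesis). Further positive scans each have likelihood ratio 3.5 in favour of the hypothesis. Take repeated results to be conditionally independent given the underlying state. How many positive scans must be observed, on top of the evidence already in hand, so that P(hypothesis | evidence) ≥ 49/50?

6

Prior odds = 0.011/0.989 = 11/989.
Combined Bayes factor of the evidence already in hand = 1.7 × 4.5 = 7.65.
Odds after that evidence = (11/989) × 7.65 = 1683/19780.
Target odds = 0.98/0.02 = 49.
Need 3.5ⁿ ≥ 49 ÷ (1683/19780) = 969220/1683.
3.5⁵ = 525.21875 falls short of 969220/1683 but 3.5⁶ = 1838.265625 reaches it, so n = 6.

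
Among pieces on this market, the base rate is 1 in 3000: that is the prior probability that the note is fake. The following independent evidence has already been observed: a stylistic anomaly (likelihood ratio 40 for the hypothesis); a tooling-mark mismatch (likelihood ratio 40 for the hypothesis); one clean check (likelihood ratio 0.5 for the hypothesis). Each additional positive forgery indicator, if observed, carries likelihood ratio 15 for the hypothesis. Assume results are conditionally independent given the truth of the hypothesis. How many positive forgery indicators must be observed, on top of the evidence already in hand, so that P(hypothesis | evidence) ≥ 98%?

2

Prior odds = (1/3000)/(2999/3000) = 1/2999.
Combined Bayes factor of the evidence already in hand = 40 × 40 × 0.5 = 800.
Odds after that evidence = (1/2999) × 800 = 800/2999.
Target odds = 0.98/0.02 = 49.
Need 15ⁿ ≥ 49 ÷ (800/2999) = 183.68875.
15¹ = 15 falls short of 183.68875 but 15² = 225 reaches it, so n = 2.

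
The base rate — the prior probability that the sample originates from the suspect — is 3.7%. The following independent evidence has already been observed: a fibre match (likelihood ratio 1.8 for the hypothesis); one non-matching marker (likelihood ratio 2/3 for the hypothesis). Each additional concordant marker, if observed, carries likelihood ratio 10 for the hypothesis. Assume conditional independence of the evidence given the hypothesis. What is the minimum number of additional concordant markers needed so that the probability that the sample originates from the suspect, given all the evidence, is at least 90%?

Prior odds = 0.037/0.963 = 37/963.
Combined Bayes factor of the evidence already in hand = 1.8 × (2/3) = 1.2.
Odds after that evidence = (37/963) × 1.2 = 74/1605.
Target odds = 0.9/0.1 = 9.
Need 10ⁿ ≥ 9 ÷ (74/1605) = 14445/74.
10² = 100 falls short of 14445/74 but 10³ = 1000 reaches it, so n = 3.

3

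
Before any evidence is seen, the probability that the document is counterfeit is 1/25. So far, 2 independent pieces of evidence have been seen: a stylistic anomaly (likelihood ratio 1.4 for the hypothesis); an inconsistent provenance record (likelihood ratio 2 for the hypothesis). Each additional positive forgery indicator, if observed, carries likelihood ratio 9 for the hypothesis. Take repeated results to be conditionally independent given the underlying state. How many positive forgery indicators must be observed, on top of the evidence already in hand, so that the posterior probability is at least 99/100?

4

Prior odds = 0.04/0.96 = 1/24.
Combined Bayes factor of the evidence already in hand = 1.4 × 2 = 2.8.
Odds after that evidence = (1/24) × 2.8 = 7/60.
Target odds = 0.99/0.01 = 99.
Need 9ⁿ ≥ 99 ÷ (7/60) = 5940/7.
9³ = 729 falls short of 5940/7 but 9⁴ = 6561 reaches it, so n = 4.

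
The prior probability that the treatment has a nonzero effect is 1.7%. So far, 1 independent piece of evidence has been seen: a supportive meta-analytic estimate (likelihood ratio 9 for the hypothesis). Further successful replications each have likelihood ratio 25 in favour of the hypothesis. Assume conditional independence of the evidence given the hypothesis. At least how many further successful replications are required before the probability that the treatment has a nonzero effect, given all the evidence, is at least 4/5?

Prior odds = 0.017/0.983 = 17/983.
Bayes factor of the evidence already in hand = 9.
Odds after that evidence = (17/983) × 9 = 153/983.
Target odds = 0.8/0.2 = 4.
Need 25ⁿ ≥ 4 ÷ (153/983) = 3932/153.
25¹ = 25 falls short of 3932/153 but 25² = 625 reaches it, so n = 2.

2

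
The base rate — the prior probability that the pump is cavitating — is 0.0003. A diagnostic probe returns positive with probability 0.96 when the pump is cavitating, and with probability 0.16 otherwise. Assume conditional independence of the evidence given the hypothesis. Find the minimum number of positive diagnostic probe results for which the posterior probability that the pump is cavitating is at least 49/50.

7

Prior odds = 0.0003/0.9997 = 3/9997.
Likelihood ratio of a positive result = 0.96/0.16 = 6.
Target posterior odds = 0.98/0.02 = 49.
Need (3/9997) × 6ⁿ ≥ 49, i.e. 6ⁿ ≥ 489853/3.
6⁶ = 46656 falls short of 489853/3 but 6⁷ = 279936 reaches it, so n = 7.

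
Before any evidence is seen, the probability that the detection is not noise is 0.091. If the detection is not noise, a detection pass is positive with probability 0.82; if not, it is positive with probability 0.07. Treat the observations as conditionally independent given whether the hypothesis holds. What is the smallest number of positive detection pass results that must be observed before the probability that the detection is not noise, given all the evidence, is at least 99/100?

Prior odds = 0.091/0.909 = 91/909.
Likelihood ratio of a positive = 0.82/0.07 = 82/7.
Target odds: 0.99 ÷ 0.01 = 99.
Need (91/909) × (82/7)ⁿ ≥ 99, i.e. (82/7)ⁿ ≥ 89991/91.
(82/7)² = 6724/49 falls short of 89991/91 but (82/7)³ = 551368/343 reaches it, so n = 3.

3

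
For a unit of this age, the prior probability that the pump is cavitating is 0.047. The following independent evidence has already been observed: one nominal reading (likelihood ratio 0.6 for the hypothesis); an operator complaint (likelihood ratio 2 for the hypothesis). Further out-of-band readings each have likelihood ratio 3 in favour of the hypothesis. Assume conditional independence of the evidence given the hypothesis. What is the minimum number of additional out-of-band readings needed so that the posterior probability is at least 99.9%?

Prior odds = 0.047/0.953 = 47/953.
Combined Bayes factor of the evidence already in hand = 0.6 × 2 = 1.2.
Odds after that evidence = (47/953) × 1.2 = 282/4765.
Target odds = 0.999/0.001 = 999.
Need 3ⁿ ≥ 999 ÷ (282/4765) = 1586745/94.
3⁸ = 6561 falls short of 1586745/94 but 3⁹ = 19683 reaches it, so n = 9.

9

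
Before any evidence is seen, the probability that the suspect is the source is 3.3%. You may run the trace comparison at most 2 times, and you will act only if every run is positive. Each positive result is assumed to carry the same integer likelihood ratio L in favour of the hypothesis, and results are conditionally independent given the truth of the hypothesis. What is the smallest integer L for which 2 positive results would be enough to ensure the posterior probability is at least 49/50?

38

Prior odds = 0.033/0.967 = 33/967.
Target odds = 0.98/0.02 = 49.
Need L² ≥ 49 ÷ (33/967) = 47383/33.
37² = 1369 < 47383/33 ≤ 1444 = 38², so L = 38.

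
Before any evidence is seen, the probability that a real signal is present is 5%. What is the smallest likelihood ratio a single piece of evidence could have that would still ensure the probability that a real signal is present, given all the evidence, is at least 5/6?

95

Prior odds = 0.05/0.95 = 1/19.
Target odds = (5/6)/(1/6) = 5.
Required Bayes factor = 5 ÷ (1/19) = 95.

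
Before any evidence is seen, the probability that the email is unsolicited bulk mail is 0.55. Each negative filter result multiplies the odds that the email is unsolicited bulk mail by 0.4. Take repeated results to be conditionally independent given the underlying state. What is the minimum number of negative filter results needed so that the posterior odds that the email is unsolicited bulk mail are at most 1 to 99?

6

Prior odds: 0.55 ÷ 0.45 = 11/9.
Likelihood ratio per negative filter result = 0.4.
Target odds = 1/99.
Need (11/9) × 0.4ⁿ ≤ 1/99, i.e. 0.4ⁿ ≤ 1/121.
0.4⁵ = 0.01024 is still above 1/121 but 0.4⁶ = 64/15625 is at or below it, so n = 6.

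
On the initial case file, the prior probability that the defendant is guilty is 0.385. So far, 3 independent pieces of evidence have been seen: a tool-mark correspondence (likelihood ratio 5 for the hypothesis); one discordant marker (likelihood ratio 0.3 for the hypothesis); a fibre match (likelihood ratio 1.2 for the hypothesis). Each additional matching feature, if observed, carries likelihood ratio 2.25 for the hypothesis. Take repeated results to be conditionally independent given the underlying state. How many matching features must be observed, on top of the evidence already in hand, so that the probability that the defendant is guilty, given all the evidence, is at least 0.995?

Prior odds = 0.385/0.615 = 77/123.
Combined Bayes factor of the evidence already in hand = 5 × 0.3 × 1.2 = 1.8.
Odds after that evidence = (77/123) × 1.8 = 231/205.
Target odds = 0.995/0.005 = 199.
Need 2.25ⁿ ≥ 199 ÷ (231/205) = 40795/231.
2.25⁶ = 531441/4096 falls short of 40795/231 but 2.25⁷ = 4782969/16384 reaches it, so n = 7.

7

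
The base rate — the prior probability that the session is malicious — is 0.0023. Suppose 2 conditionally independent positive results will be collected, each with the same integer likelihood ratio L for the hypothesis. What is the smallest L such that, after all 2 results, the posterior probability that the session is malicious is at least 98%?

Prior odds = 0.0023/0.9977 = 23/9977.
Target odds = 0.98/0.02 = 49.
Need L² ≥ 49 ÷ (23/9977) = 488873/23.
145² = 21025 < 488873/23 ≤ 21316 = 146², so L = 146.

146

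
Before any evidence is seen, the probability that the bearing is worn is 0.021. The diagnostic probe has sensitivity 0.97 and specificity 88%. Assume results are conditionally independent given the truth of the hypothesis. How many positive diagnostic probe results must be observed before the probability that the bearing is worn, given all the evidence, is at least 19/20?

Prior odds: 0.021 ÷ 0.979 = 21/979.
False-positive rate = 1 − 0.88 = 0.12; likelihood ratio of a positive = 0.97/0.12 = 97/12.
Target odds: 0.95 ÷ 0.05 = 19.
Need (21/979) × (97/12)ⁿ ≥ 19, i.e. (97/12)ⁿ ≥ 18601/21.
(97/12)³ = 912673/1728 falls short of 18601/21 but (97/12)⁴ = 88529281/20736 reaches it, so n = 4.

4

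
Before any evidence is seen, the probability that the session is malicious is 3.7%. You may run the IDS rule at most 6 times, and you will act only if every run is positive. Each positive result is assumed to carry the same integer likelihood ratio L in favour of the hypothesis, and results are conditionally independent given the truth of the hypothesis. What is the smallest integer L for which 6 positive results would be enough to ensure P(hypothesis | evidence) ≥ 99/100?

Prior odds = 0.037/0.963 = 37/963.
Target odds = 0.99/0.01 = 99.
Need L⁶ ≥ 99 ÷ (37/963) = 95337/37.
3⁶ = 729 < 95337/37 ≤ 4096 = 4⁶, so L = 4.

4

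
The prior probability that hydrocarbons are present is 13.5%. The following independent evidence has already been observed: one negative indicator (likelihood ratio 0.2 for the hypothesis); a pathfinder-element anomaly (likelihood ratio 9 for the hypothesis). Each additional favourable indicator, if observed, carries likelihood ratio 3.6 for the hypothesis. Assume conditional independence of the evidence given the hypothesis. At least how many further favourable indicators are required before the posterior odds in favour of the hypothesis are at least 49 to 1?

5

Prior odds = 0.135/0.865 = 27/173.
Combined Bayes factor of the evidence already in hand = 0.2 × 9 = 1.8.
Odds after that evidence = (27/173) × 1.8 = 243/865.
Target odds = 49.
Need 3.6ⁿ ≥ 49 ÷ (243/865) = 42385/243.
3.6⁴ = 167.9616 falls short of 42385/243 but 3.6⁵ = 604.66176 reaches it, so n = 5.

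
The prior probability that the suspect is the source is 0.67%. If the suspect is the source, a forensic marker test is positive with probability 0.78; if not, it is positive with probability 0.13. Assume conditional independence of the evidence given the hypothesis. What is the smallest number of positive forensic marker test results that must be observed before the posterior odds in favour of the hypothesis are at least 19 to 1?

5

Prior odds = 0.0067/0.9933 = 67/9933.
Likelihood ratio of a positive = 0.78/0.13 = 6.
Target odds = 19.
Need (67/9933) × 6ⁿ ≥ 19, i.e. 6ⁿ ≥ 188727/67.
6⁴ = 1296 falls short of 188727/67 but 6⁵ = 7776 reaches it, so n = 5.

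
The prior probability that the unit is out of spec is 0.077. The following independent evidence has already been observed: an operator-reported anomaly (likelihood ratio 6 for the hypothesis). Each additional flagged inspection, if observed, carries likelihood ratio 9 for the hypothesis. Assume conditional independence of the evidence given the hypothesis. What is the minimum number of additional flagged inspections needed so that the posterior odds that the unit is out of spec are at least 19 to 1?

2

Prior odds = 0.077/0.923 = 77/923.
Bayes factor of the evidence already in hand = 6.
Odds after that evidence = (77/923) × 6 = 462/923.
Target odds = 19.
Need 9ⁿ ≥ 19 ÷ (462/923) = 17537/462.
9¹ = 9 falls short of 17537/462 but 9² = 81 reaches it, so n = 2.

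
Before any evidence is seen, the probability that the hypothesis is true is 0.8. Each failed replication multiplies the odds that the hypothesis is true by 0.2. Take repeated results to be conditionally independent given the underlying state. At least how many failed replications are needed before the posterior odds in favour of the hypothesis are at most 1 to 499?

Prior odds: 0.8 ÷ 0.2 = 4.
Likelihood ratio per failed replication = 0.2.
Target odds = 1/499.
Require 0.2ⁿ ≤ 1/499 ÷ 4 = 1/1996.
0.2⁴ = 0.0016 is still above 1/1996 but 0.2⁵ = 0.00032 is at or below it, so n = 5.

5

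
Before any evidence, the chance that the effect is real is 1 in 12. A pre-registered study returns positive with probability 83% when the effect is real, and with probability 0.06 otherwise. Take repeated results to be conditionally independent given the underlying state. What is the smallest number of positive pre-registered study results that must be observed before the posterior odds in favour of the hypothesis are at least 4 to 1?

2

Prior odds: (1/12) ÷ (11/12) = 1/11.
Likelihood ratio of a positive result = 0.83/0.06 = 83/6.
Target odds = 4.
Need (1/11) × (83/6)ⁿ ≥ 4, i.e. (83/6)ⁿ ≥ 44.
(83/6)¹ = 83/6 falls short of 44 but (83/6)² = 6889/36 reaches it, so n = 2.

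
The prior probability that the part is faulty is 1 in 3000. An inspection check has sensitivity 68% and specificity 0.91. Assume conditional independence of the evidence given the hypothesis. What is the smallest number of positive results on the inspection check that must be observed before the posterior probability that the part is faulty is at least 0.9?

6

Prior odds: (1/3000) ÷ (2999/3000) = 1/2999.
False-positive rate = 1 − 0.91 = 0.09; likelihood ratio of a positive = 0.68/0.09 = 68/9.
Target odds: 0.9 ÷ 0.1 = 9.
Need (1/2999) × (68/9)ⁿ ≥ 9, i.e. (68/9)ⁿ ≥ 26991.
(68/9)⁵ ≈24622.5 falls short of 26991 but (68/9)⁶ ≈186037 reaches it, so n = 6.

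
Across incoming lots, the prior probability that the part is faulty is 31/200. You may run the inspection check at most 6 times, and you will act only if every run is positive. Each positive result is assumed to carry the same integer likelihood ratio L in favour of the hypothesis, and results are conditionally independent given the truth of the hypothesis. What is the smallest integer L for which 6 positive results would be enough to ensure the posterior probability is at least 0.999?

5

Prior odds = 0.155/0.845 = 31/169.
Target odds = 0.999/0.001 = 999.
Need L⁶ ≥ 999 ÷ (31/169) = 168831/31.
4⁶ = 4096 < 168831/31 ≤ 15625 = 5⁶, so L = 5.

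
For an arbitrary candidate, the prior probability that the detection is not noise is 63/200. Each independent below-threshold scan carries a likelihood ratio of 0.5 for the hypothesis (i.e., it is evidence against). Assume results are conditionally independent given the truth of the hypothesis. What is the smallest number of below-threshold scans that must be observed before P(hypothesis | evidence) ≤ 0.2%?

8

Prior odds: 0.315 ÷ 0.685 = 63/137.
Likelihood ratio per below-threshold scan = 0.5.
Target posterior odds = 0.002/0.998 = 1/499.
Require 0.5ⁿ ≤ 1/499 ÷ (63/137) = 137/31437.
0.5⁷ = 0.0078125 is still above 137/31437 but 0.5⁸ = 0.00390625 is at or below it, so n = 8.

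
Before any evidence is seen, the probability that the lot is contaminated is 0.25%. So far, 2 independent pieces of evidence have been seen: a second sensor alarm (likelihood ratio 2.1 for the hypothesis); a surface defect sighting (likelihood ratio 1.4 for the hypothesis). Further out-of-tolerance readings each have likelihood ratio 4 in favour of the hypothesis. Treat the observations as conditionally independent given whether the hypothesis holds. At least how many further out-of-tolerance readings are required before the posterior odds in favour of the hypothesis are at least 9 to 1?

Prior odds = 0.0025/0.9975 = 1/399.
Combined Bayes factor of the evidence already in hand = 2.1 × 1.4 = 2.94.
Odds after that evidence = (1/399) × 2.94 = 7/950.
Target odds = 9.
Need 4ⁿ ≥ 9 ÷ (7/950) = 8550/7.
4⁵ = 1024 falls short of 8550/7 but 4⁶ = 4096 reaches it, so n = 6.

6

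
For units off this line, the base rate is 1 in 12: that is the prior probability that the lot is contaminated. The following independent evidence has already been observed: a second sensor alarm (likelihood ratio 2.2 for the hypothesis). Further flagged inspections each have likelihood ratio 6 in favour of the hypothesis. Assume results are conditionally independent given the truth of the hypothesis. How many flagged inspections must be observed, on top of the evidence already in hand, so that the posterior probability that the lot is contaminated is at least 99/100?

4

Prior odds = (1/12)/(11/12) = 1/11.
Bayes factor of the evidence already in hand = 2.2.
Odds after that evidence = (1/11) × 2.2 = 0.2.
Target odds = 0.99/0.01 = 99.
Need 6ⁿ ≥ 99 ÷ 0.2 = 495.
6³ = 216 falls short of 495 but 6⁴ = 1296 reaches it, so n = 4.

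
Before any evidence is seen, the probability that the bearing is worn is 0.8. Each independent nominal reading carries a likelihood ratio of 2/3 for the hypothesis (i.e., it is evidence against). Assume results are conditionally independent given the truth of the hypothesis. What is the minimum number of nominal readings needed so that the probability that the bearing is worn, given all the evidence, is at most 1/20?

11

Prior odds = 0.8/0.2 = 4.
Likelihood ratio per nominal reading = 2/3.
Target odds: 0.05 ÷ 0.95 = 1/19.
Need 4 × (2/3)ⁿ ≤ 1/19, i.e. (2/3)ⁿ ≤ 1/76.
(2/3)¹⁰ = 1024/59049 is still above 1/76 but (2/3)¹¹ = 2048/177147 is at or below it, so n = 11.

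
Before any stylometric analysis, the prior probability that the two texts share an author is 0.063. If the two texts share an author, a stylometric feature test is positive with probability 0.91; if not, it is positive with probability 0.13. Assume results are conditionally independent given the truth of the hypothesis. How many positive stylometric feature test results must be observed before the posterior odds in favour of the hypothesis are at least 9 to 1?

Prior odds: 0.063 ÷ 0.937 = 63/937.
Likelihood ratio of a positive = 0.91/0.13 = 7.
Target odds = 9.
Require 7ⁿ ≥ 9 ÷ (63/937) = 937/7.
7² = 49 falls short of 937/7 but 7³ = 343 reaches it, so n = 3.

3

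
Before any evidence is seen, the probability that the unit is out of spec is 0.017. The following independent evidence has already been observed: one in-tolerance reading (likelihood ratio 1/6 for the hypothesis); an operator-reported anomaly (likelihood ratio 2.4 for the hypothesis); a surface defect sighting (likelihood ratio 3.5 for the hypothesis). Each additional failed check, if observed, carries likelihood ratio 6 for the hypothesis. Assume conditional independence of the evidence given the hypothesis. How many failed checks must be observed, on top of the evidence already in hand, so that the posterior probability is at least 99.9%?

6

Prior odds = 0.017/0.983 = 17/983.
Combined Bayes factor of the evidence already in hand = (1/6) × 2.4 × 3.5 = 1.4.
Odds after that evidence = (17/983) × 1.4 = 119/4915.
Target odds = 0.999/0.001 = 999.
Need 6ⁿ ≥ 999 ÷ (119/4915) = 4910085/119.
6⁵ = 7776 falls short of 4910085/119 but 6⁶ = 46656 reaches it, so n = 6.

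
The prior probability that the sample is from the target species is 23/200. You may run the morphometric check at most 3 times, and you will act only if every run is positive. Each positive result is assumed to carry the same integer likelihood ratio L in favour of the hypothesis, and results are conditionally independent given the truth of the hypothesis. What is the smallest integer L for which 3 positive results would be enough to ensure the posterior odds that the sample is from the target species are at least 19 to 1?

Prior odds = 0.115/0.885 = 23/177.
Target odds = 19.
Need L³ ≥ 19 ÷ (23/177) = 3363/23.
5³ = 125 < 3363/23 ≤ 216 = 6³, so L = 6.

6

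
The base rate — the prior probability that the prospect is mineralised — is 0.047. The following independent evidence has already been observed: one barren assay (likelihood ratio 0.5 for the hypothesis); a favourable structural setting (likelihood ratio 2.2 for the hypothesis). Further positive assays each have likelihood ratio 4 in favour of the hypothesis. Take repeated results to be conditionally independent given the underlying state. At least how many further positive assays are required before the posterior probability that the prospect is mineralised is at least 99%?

Prior odds = 0.047/0.953 = 47/953.
Combined Bayes factor of the evidence already in hand = 0.5 × 2.2 = 1.1.
Odds after that evidence = (47/953) × 1.1 = 517/9530.
Target odds = 0.99/0.01 = 99.
Need 4ⁿ ≥ 99 ÷ (517/9530) = 85770/47.
4⁵ = 1024 falls short of 85770/47 but 4⁶ = 4096 reaches it, so n = 6.

6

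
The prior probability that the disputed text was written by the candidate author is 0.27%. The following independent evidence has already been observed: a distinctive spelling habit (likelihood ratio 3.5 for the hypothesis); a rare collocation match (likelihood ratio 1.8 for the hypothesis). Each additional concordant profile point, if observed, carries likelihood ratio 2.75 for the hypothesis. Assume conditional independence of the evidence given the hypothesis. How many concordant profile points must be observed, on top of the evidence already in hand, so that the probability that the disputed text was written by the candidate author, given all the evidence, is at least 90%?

7

Prior odds = 0.0027/0.9973 = 27/9973.
Combined Bayes factor of the evidence already in hand = 3.5 × 1.8 = 6.3.
Odds after that evidence = (27/9973) × 6.3 = 1701/99730.
Target odds = 0.9/0.1 = 9.
Need 2.75ⁿ ≥ 9 ÷ (1701/99730) = 99730/189.
2.75⁶ = 1771561/4096 falls short of 99730/189 but 2.75⁷ = 19487171/16384 reaches it, so n = 7.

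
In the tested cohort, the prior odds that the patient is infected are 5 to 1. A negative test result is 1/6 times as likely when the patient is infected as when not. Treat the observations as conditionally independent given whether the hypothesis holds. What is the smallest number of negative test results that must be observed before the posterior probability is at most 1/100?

Prior odds = 5.
Likelihood ratio per negative test result = 1/6.
Target posterior odds = 0.01/0.99 = 1/99.
Require (1/6)ⁿ ≤ 1/99 ÷ 5 = 1/495.
(1/6)³ = 1/216 is still above 1/495 but (1/6)⁴ = 1/1296 is at or below it, so n = 4.

4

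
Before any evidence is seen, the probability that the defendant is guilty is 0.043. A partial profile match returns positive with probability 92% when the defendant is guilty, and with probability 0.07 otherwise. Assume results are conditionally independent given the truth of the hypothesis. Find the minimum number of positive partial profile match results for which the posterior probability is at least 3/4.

2

Prior odds = 0.043/0.957 = 43/957.
Likelihood ratio of a positive result = 0.92/0.07 = 92/7.
Target odds: 0.75 ÷ 0.25 = 3.
Require (92/7)ⁿ ≥ 3 ÷ (43/957) = 2871/43.
(92/7)¹ = 92/7 falls short of 2871/43 but (92/7)² = 8464/49 reaches it, so n = 2.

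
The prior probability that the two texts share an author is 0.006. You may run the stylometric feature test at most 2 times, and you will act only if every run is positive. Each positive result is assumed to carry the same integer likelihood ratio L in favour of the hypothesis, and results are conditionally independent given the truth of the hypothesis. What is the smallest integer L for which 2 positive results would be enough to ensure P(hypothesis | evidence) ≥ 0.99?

129

Prior odds = 0.006/0.994 = 3/497.
Target odds = 0.99/0.01 = 99.
Need L² ≥ 99 ÷ (3/497) = 16401.
128² = 16384 < 16401 ≤ 16641 = 129², so L = 129.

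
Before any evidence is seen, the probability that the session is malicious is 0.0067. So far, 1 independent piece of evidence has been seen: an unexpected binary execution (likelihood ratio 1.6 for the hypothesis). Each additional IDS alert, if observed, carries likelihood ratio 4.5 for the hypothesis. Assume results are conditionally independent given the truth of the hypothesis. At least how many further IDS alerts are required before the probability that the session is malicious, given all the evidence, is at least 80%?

4

Prior odds = 0.0067/0.9933 = 67/9933.
Bayes factor of the evidence already in hand = 1.6.
Odds after that evidence = (67/9933) × 1.6 = 536/49665.
Target odds = 0.8/0.2 = 4.
Need 4.5ⁿ ≥ 4 ÷ (536/49665) = 49665/134.
4.5³ = 91.125 falls short of 49665/134 but 4.5⁴ = 410.0625 reaches it, so n = 4.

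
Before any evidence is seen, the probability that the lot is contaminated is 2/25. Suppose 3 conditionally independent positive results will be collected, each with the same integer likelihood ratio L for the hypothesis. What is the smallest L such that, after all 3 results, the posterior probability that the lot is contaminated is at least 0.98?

Prior odds = 0.08/0.92 = 2/23.
Target odds = 0.98/0.02 = 49.
Need L³ ≥ 49 ÷ (2/23) = 563.5.
8³ = 512 < 563.5 ≤ 729 = 9³, so L = 9.

9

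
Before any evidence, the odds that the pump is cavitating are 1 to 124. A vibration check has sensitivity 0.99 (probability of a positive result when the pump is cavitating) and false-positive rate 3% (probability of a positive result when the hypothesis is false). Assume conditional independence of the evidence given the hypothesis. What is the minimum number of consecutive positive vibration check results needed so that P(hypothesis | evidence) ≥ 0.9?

Prior odds = 1/124.
Likelihood ratio of a positive result = 0.99/0.03 = 33.
Target posterior odds = 0.9/0.1 = 9.
Require 33ⁿ ≥ 9 ÷ (1/124) = 1116.
33² = 1089 falls short of 1116 but 33³ = 35937 reaches it, so n = 3.

3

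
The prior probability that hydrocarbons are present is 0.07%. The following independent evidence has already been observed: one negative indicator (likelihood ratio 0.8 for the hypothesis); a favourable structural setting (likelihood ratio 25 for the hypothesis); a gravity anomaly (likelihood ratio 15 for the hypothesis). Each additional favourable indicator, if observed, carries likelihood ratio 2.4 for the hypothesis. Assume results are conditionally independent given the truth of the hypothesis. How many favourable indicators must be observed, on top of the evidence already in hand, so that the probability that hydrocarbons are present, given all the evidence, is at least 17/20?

4

Prior odds = 0.0007/0.9993 = 7/9993.
Combined Bayes factor of the evidence already in hand = 0.8 × 25 × 15 = 300.
Odds after that evidence = (7/9993) × 300 = 700/3331.
Target odds = 0.85/0.15 = 17/3.
Need 2.4ⁿ ≥ 17/3 ÷ (700/3331) = 56627/2100.
2.4³ = 13.824 falls short of 56627/2100 but 2.4⁴ = 33.1776 reaches it, so n = 4.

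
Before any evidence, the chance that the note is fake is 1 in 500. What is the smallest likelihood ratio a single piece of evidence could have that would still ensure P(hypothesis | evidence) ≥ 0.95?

Prior odds = 0.002/0.998 = 1/499.
Target odds = 0.95/0.05 = 19.
Required Bayes factor = 19 ÷ (1/499) = 9481.

9481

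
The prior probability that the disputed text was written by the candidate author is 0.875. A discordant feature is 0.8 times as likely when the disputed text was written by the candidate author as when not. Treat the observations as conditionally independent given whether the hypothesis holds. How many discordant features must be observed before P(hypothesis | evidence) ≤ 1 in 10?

19

Prior odds = 0.875/0.125 = 7.
Likelihood ratio per discordant feature = 0.8.
Target odds: 0.1 ÷ 0.9 = 1/9.
Need 7 × 0.8ⁿ ≤ 1/9, i.e. 0.8ⁿ ≤ 1/63.
0.8¹⁸ ≈0.0180144 is still above 1/63 but 0.8¹⁹ ≈0.0144115 is at or below it, so n = 19.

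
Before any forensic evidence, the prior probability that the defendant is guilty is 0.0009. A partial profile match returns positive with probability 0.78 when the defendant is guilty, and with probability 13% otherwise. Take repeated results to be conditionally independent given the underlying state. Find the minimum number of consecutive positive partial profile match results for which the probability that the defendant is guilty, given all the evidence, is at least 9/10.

6

Prior odds = 0.0009/0.9991 = 9/9991.
Likelihood ratio of a positive result = 0.78/0.13 = 6.
Target odds: 0.9 ÷ 0.1 = 9.
Need (9/9991) × 6ⁿ ≥ 9, i.e. 6ⁿ ≥ 9991.
6⁵ = 7776 falls short of 9991 but 6⁶ = 46656 reaches it, so n = 6.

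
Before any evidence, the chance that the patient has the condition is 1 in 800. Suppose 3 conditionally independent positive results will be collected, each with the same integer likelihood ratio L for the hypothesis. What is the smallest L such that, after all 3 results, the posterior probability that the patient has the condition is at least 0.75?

Prior odds = 0.00125/0.99875 = 1/799.
Target odds = 0.75/0.25 = 3.
Need L³ ≥ 3 ÷ (1/799) = 2397.
13³ = 2197 < 2397 ≤ 2744 = 14³, so L = 14.

14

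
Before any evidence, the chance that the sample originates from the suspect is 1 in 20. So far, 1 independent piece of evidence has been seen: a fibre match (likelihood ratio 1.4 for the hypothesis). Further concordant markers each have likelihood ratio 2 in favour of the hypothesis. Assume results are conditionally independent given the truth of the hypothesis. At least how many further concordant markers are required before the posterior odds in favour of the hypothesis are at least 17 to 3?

7

Prior odds = 0.05/0.95 = 1/19.
Bayes factor of the evidence already in hand = 1.4.
Odds after that evidence = (1/19) × 1.4 = 7/95.
Target odds = 17/3.
Need 2ⁿ ≥ 17/3 ÷ (7/95) = 1615/21.
2⁶ = 64 falls short of 1615/21 but 2⁷ = 128 reaches it, so n = 7.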